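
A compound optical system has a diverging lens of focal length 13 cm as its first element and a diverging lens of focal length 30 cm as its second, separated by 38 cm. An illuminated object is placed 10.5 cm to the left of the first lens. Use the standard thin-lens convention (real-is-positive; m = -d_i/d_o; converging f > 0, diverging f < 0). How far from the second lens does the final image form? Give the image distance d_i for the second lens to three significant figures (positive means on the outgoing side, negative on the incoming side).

Applying the thin-lens equation to the first lens, 1/(-13) = 1/10.5 + 1/d_i1, which gives d_i1 = -5.809 cm.
With d_i1 < 0 the first image is virtual and lies on the object side; the object distance for lens 2 is d_o2 = 38 - (-5.809) = 43.809 cm.
Applying the thin-lens equation again with f_2 = -30 cm and d_o2 = 43.809 cm gives d_i2 = -17.806 cm.

-17.8 cm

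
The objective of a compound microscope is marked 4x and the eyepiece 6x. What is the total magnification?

24

The overall magnification of a compound microscope is the product of the objective and eyepiece magnifications:
M = M_obj x M_eye = 4 x 6 = 24.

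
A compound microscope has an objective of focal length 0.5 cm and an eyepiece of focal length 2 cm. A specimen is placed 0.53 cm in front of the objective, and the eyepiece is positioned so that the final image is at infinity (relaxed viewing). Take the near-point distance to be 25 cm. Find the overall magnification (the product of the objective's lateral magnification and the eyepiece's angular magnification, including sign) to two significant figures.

Objective: 1/d_i = 1/f_obj - 1/d_o = 1/0.5 - 1/0.53 = 0.11321 cm^-1, so d_i = 8.833 cm.
m_obj = -d_i/d_o = -8.833/0.53 = -16.667.
Eyepiece angular magnification (image at infinity): M_eye = D/f_e = 25/2 = 12.500.
Overall M = m_obj x M_eye = (-16.667)(12.500) = -208.33.

-210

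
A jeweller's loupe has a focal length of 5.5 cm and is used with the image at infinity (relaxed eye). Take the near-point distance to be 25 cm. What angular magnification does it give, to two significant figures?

M = D/f = 25/5.5 = 4.545.

4.5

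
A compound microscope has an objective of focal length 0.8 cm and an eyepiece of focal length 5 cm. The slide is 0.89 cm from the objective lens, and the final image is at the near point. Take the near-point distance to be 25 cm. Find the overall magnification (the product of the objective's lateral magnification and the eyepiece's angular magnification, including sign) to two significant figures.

-53

Objective: 1/d_i = 1/f_obj - 1/d_o = 1/0.8 - 1/0.89 = 0.12640 cm^-1, so d_i = 7.911 cm.
m_obj = -d_i/d_o = -7.911/0.89 = -8.889.
Eyepiece angular magnification (image at near point): M_eye = 1 + D/f_e = 1 + 25/5 = 6.000.
Overall M = m_obj x M_eye = (-8.889)(6.000) = -53.33.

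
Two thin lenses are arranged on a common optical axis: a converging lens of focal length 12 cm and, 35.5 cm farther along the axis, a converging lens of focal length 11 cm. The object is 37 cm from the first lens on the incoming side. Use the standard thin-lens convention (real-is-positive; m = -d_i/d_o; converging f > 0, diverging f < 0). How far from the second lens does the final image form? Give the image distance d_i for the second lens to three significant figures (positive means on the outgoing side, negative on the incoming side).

29.0 cm

First lens: d_i1 = 1/(1/12 - 1/37) = 17.760 cm.
The intermediate image is 17.760 cm to the right of lens 1, so d_o2 = L - d_i1 = 35.5 - 17.760 = 17.740 cm.
Second lens: d_i2 = 1/(1/11 - 1/(17.740)) = 28.953 cm.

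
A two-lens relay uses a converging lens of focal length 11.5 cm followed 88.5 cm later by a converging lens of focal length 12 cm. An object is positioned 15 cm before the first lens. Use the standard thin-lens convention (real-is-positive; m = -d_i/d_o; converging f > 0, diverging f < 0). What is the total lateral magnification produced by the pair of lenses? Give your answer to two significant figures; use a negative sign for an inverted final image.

First lens: d_i1 = 1/(1/11.5 - 1/15) = 49.286 cm.
m_1 = -(49.286)/15 = -3.2857.
Object distance for lens 2: d_o2 = 88.5 - 49.286 = 39.214 cm.
Second lens: d_i2 = 1/(1/12 - 1/(39.214)) = 17.291 cm.
m_2 = -(17.291)/(39.214) = -0.4409.
Overall magnification: m = m_1 m_2 = 1.4488.

1.4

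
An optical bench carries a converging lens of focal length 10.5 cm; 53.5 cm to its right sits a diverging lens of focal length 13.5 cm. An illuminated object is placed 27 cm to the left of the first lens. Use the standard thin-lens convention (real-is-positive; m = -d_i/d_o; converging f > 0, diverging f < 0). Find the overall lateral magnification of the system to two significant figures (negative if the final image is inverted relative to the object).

First lens: d_i1 = 1/(1/10.5 - 1/27) = 17.182 cm.
m_1 = -(17.182)/27 = -0.6364.
Object distance for lens 2: d_o2 = 53.5 - 17.182 = 36.318 cm.
Second lens: d_i2 = 1/(1/(-13.5) - 1/(36.318)) = -9.842 cm.
m_2 = -(-9.842)/(36.318) = 0.2710.
Total m = m_1 x m_2 = (-0.6364)(0.2710) = -0.1724.

-0.17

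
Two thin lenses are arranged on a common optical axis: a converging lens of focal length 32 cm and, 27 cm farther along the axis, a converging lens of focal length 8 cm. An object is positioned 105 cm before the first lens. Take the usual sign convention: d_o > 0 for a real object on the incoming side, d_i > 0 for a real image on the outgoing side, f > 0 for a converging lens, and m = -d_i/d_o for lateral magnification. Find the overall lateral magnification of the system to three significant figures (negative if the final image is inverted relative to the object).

Applying the thin-lens equation to the first lens, 1/32 = 1/105 + 1/d_i1, which gives d_i1 = 46.027 cm.
Its lateral magnification is m_1 = -d_i1/d_o1 = -(46.027)/105 = -0.4384.
Since 46.027 cm > 27 cm, the first image lies past the second lens and serves as a virtual object: d_o2 = L - d_i1 = -19.027 cm.
Applying the thin-lens equation again with f_2 = 8 cm and d_o2 = -19.027 cm gives d_i2 = 5.632 cm.
m_2 = -(5.632)/(-19.027) = 0.2960.
The system's lateral magnification is m_1 m_2 = (-0.4384)(0.2960) = -0.1298.

-0.130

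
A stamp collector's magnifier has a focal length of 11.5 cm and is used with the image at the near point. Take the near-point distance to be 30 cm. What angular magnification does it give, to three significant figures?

3.61

M = 1 + D/f = 1 + 30/11.5 = 3.609.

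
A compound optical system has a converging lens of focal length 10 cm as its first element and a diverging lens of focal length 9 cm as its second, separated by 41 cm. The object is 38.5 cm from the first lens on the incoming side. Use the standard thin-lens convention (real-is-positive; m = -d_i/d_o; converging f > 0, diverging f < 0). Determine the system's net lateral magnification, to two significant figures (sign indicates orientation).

-0.087

Lens 1: 1/d_i1 = 1/f_1 - 1/d_o1 = 1/10 - 1/38.5 = 0.07403 cm^-1, so d_i1 = 13.509 cm.
m_1 = -(13.509)/38.5 = -0.3509.
That image sits 27.491 cm in front of the second lens, so d_o2 = 27.491 cm.
Lens 2: 1/d_i2 = 1/f_2 - 1/d_o2 = 1/(-9) - 1/(27.491) = -0.14749 cm^-1, so d_i2 = -6.780 cm.
m_2 = -(-6.780)/(27.491) = 0.2466.
The system's lateral magnification is m_1 m_2 = (-0.3509)(0.2466) = -0.0865.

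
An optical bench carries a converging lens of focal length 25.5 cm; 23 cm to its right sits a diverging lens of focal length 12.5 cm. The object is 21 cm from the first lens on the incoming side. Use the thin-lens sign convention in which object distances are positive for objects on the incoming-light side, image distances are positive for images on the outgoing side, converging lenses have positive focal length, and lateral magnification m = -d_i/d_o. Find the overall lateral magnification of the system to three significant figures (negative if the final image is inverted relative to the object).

0.458

Lens 1: 1/d_i1 = 1/f_1 - 1/d_o1 = 1/25.5 - 1/21 = -0.00840 cm^-1, so d_i1 = -119.000 cm.
m_1 = -(-119.000)/21 = 5.6667.
With d_i1 < 0 the first image is virtual and lies on the object side; the object distance for lens 2 is d_o2 = 23 - (-119.000) = 142.000 cm.
Lens 2: 1/d_i2 = 1/f_2 - 1/d_o2 = 1/(-12.5) - 1/(142.000) = -0.08704 cm^-1, so d_i2 = -11.489 cm.
m_2 = -(-11.489)/(142.000) = 0.0809.
Overall magnification: m = m_1 m_2 = 0.4585.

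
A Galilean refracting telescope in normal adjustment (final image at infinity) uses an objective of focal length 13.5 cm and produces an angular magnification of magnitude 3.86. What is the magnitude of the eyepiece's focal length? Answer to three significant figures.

3.50 cm

|M| = f_obj/|f_eye|, so |f_eye| = f_obj/|M| = 13.5/3.86 = 3.497 cm.
(The eyepiece is diverging, so its signed focal length is -3.497 cm.)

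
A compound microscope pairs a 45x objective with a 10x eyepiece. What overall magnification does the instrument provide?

450

The overall magnification of a compound microscope is the product of the objective and eyepiece magnifications:
M = M_obj x M_eye = 45 x 10 = 450.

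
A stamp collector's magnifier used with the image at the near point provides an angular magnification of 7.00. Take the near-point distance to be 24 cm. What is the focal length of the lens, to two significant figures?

4.0 cm

For the image at the near point, M = 1 + D/f.
f = D/(M - 1) = 24/(7.0 - 1) = 4.000 cm.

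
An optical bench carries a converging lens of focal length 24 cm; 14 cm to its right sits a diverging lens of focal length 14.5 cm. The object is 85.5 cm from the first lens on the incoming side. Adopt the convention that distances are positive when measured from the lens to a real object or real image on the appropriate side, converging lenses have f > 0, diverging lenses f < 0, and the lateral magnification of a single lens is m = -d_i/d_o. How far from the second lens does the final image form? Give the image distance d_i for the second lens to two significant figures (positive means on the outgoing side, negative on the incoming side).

Applying the thin-lens equation to the first lens, 1/24 = 1/85.5 + 1/d_i1, which gives d_i1 = 33.366 cm.
This image would form 33.366 cm past lens 1, i.e. 19.366 cm beyond lens 2, so it is a virtual object for lens 2: d_o2 = 14 - 33.366 = -19.366 cm.
Applying the thin-lens equation again with f_2 = -14.5 cm and d_o2 = -19.366 cm gives d_i2 = -57.709 cm.

-58 cm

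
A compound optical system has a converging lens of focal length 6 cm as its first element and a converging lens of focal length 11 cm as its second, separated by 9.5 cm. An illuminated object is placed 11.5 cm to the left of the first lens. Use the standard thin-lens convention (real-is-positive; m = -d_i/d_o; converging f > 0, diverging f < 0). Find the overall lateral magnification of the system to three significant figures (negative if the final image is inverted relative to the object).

First lens: d_i1 = 1/(1/6 - 1/11.5) = 12.545 cm.
m_1 = -(12.545)/11.5 = -1.0909.
This image would form 12.545 cm past lens 1, i.e. 3.045 cm beyond lens 2, so it is a virtual object for lens 2: d_o2 = 9.5 - 12.545 = -3.045 cm.
Second lens: d_i2 = 1/(1/11 - 1/(-3.045)) = 2.385 cm.
m_2 = -(2.385)/(-3.045) = 0.7832.
The system's lateral magnification is m_1 m_2 = (-1.0909)(0.7832) = -0.8544.

-0.854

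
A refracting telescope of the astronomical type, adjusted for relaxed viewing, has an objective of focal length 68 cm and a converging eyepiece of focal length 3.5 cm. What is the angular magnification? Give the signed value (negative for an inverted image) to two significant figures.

M = -f_obj/f_eye = -68/(3.5) = -19.429.

-19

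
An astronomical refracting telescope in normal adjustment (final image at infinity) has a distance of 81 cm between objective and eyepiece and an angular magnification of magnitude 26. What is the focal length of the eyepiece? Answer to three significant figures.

In normal adjustment the tube length equals f_obj + f_eye and |M| = f_obj/f_eye.
So f_obj = 26 f_eye and 26 f_eye + f_eye = 81 cm, giving f_eye = 81/27 = 3.000 cm and f_obj = 78.000 cm.

3.00 cm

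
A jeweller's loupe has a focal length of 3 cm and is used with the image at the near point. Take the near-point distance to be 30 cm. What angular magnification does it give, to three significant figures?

11.0

M = 1 + D/f = 1 + 30/3 = 11.000.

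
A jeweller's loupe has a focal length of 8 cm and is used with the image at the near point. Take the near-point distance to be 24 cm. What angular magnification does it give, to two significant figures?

M = 1 + D/f = 1 + 24/8 = 4.000.

4.0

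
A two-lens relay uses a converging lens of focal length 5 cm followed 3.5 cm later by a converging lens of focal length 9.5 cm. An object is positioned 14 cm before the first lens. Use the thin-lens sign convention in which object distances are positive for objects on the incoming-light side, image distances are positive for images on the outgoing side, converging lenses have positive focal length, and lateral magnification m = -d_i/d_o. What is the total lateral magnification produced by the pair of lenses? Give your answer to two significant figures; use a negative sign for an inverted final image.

Lens 1: 1/d_i1 = 1/f_1 - 1/d_o1 = 1/5 - 1/14 = 0.12857 cm^-1, so d_i1 = 7.778 cm.
m_1 = -(7.778)/14 = -0.5556.
Since 7.778 cm > 3.5 cm, the first image lies past the second lens and serves as a virtual object: d_o2 = L - d_i1 = -4.278 cm.
Lens 2: 1/d_i2 = 1/f_2 - 1/d_o2 = 1/9.5 - 1/(-4.278) = 0.33903 cm^-1, so d_i2 = 2.950 cm.
m_2 = -(2.950)/(-4.278) = 0.6895.
Total m = m_1 x m_2 = (-0.5556)(0.6895) = -0.3831.

-0.38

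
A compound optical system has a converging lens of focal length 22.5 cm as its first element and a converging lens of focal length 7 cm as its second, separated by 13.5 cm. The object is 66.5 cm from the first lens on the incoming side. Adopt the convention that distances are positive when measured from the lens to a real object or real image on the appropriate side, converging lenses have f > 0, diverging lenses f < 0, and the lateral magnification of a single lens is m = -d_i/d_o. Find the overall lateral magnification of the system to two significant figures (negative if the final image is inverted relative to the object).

Applying the thin-lens equation to the first lens, 1/22.5 = 1/66.5 + 1/d_i1, which gives d_i1 = 34.006 cm.
Its lateral magnification is m_1 = -d_i1/d_o1 = -(34.006)/66.5 = -0.5114.
Since 34.006 cm > 13.5 cm, the first image lies past the second lens and serves as a virtual object: d_o2 = L - d_i1 = -20.506 cm.
Applying the thin-lens equation again with f_2 = 7 cm and d_o2 = -20.506 cm gives d_i2 = 5.219 cm.
m_2 = -(5.219)/(-20.506) = 0.2545.
Total m = m_1 x m_2 = (-0.5114)(0.2545) = -0.1301.

-0.13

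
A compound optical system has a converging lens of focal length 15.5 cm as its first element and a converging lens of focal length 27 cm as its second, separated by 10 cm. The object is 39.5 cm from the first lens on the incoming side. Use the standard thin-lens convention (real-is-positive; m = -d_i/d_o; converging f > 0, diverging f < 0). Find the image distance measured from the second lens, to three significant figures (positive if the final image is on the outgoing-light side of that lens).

9.85 cm

First lens: d_i1 = 1/(1/15.5 - 1/39.5) = 25.510 cm.
This image would form 25.510 cm past lens 1, i.e. 15.510 cm beyond lens 2, so it is a virtual object for lens 2: d_o2 = 10 - 25.510 = -15.510 cm.
Second lens: d_i2 = 1/(1/27 - 1/(-15.510)) = 9.851 cm.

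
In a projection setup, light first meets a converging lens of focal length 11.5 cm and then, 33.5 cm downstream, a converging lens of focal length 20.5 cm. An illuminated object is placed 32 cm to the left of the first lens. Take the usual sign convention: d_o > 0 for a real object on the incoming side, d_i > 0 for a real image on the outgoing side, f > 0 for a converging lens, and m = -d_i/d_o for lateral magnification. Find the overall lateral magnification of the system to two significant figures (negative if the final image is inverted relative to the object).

-2.3

First lens: d_i1 = 1/(1/11.5 - 1/32) = 17.951 cm.
m_1 = -(17.951)/32 = -0.5610.
The intermediate image is 17.951 cm to the right of lens 1, so d_o2 = L - d_i1 = 33.5 - 17.951 = 15.549 cm.
Second lens: d_i2 = 1/(1/20.5 - 1/(15.549)) = -64.378 cm.
m_2 = -(-64.378)/(15.549) = 4.1404.
The system's lateral magnification is m_1 m_2 = (-0.5610)(4.1404) = -2.3227.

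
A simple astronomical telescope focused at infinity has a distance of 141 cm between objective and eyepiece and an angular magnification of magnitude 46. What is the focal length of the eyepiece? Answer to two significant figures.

In normal adjustment the tube length equals f_obj + f_eye and |M| = f_obj/f_eye.
So f_obj = 46 f_eye and 46 f_eye + f_eye = 141 cm, giving f_eye = 141/47 = 3.000 cm and f_obj = 138.000 cm.

3.0 cm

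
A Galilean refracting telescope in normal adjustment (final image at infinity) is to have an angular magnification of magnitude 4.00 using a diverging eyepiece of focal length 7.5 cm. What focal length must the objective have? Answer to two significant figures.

|M| = f_obj/|f_eye|, so f_obj = |M| x |f_eye| = 4.0 x 7.5 = 30.000 cm.

30 cm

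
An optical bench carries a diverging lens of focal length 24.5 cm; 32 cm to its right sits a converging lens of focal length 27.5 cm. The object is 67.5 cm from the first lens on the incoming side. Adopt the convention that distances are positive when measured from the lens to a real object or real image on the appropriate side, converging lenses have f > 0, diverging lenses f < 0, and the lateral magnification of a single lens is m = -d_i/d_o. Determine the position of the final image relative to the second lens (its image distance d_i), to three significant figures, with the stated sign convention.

Lens 1: 1/d_i1 = 1/f_1 - 1/d_o1 = 1/(-24.5) - 1/67.5 = -0.05563 cm^-1, so d_i1 = -17.976 cm.
The intermediate image is virtual, 17.976 cm to the left of lens 1, so d_o2 = L - d_i1 = 32 - (-17.976) = 49.976 cm.
Lens 2: 1/d_i2 = 1/f_2 - 1/d_o2 = 1/27.5 - 1/(49.976) = 0.01635 cm^-1, so d_i2 = 61.148 cm.

61.1 cm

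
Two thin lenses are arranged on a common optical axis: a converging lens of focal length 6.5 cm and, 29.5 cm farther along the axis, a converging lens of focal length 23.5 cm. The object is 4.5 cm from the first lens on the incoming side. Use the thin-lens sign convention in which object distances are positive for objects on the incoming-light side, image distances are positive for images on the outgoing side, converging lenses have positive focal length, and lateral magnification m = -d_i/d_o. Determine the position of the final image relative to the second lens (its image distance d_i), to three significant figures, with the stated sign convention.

50.3 cm

First lens: d_i1 = 1/(1/6.5 - 1/4.5) = -14.625 cm.
The intermediate image is virtual, 14.625 cm to the left of lens 1, so d_o2 = L - d_i1 = 29.5 - (-14.625) = 44.125 cm.
Second lens: d_i2 = 1/(1/23.5 - 1/(44.125)) = 50.276 cm.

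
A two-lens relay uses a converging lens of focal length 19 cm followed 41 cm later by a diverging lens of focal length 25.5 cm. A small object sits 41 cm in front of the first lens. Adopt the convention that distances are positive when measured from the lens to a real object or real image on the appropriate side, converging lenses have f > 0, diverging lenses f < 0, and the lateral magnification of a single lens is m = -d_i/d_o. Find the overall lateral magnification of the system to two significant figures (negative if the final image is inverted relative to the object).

-0.71

Lens 1: 1/d_i1 = 1/f_1 - 1/d_o1 = 1/19 - 1/41 = 0.02824 cm^-1, so d_i1 = 35.409 cm.
m_1 = -(35.409)/41 = -0.8636.
Object distance for lens 2: d_o2 = 41 - 35.409 = 5.591 cm.
Lens 2: 1/d_i2 = 1/f_2 - 1/d_o2 = 1/(-25.5) - 1/(5.591) = -0.21808 cm^-1, so d_i2 = -4.586 cm.
m_2 = -(-4.586)/(5.591) = 0.8202.
Overall magnification: m = m_1 m_2 = -0.7083.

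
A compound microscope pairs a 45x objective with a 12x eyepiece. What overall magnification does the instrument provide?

540

The overall magnification of a compound microscope is the product of the objective and eyepiece magnifications:
M = M_obj x M_eye = 45 x 12 = 540.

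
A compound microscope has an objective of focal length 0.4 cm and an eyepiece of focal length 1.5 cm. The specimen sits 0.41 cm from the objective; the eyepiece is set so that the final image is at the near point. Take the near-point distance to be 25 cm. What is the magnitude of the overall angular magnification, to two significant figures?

Objective: 1/d_i = 1/f_obj - 1/d_o = 1/0.4 - 1/0.41 = 0.06098 cm^-1, so d_i = 16.400 cm.
m_obj = -d_i/d_o = -16.400/0.41 = -40.000.
Eyepiece angular magnification (image at near point): M_eye = 1 + D/f_e = 1 + 25/1.5 = 17.667.
Overall M = m_obj x M_eye = (-40.000)(17.667) = -706.67.
|M| = 706.67.

710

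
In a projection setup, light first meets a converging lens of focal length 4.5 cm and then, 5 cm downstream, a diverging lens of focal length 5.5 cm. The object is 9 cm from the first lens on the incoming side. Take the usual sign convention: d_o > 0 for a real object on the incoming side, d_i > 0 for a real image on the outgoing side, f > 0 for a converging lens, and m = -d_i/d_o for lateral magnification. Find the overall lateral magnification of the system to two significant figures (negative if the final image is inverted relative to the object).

Applying the thin-lens equation to the first lens, 1/4.5 = 1/9 + 1/d_i1, which gives d_i1 = 9.000 cm.
Its lateral magnification is m_1 = -d_i1/d_o1 = -(9.000)/9 = -1.0000.
Since 9.000 cm > 5 cm, the first image lies past the second lens and serves as a virtual object: d_o2 = L - d_i1 = -4.000 cm.
Applying the thin-lens equation again with f_2 = -5.5 cm and d_o2 = -4.000 cm gives d_i2 = 14.667 cm.
m_2 = -(14.667)/(-4.000) = 3.6667.
The system's lateral magnification is m_1 m_2 = (-1.0000)(3.6667) = -3.6667.

-3.7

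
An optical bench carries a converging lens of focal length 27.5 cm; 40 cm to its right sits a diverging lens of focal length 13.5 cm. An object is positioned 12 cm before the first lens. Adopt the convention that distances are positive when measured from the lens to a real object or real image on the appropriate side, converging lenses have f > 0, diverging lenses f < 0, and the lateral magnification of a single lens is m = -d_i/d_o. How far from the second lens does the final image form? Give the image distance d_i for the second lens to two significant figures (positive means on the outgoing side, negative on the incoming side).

-11 cm

First lens: d_i1 = 1/(1/27.5 - 1/12) = -21.290 cm.
With d_i1 < 0 the first image is virtual and lies on the object side; the object distance for lens 2 is d_o2 = 40 - (-21.290) = 61.290 cm.
Second lens: d_i2 = 1/(1/(-13.5) - 1/(61.290)) = -11.063 cm.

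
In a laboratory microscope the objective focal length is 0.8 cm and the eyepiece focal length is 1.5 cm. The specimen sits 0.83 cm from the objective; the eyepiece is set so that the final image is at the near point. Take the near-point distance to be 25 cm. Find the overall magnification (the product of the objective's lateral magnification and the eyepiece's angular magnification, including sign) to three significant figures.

-471

Objective: 1/d_i = 1/f_obj - 1/d_o = 1/0.8 - 1/0.83 = 0.04518 cm^-1, so d_i = 22.133 cm.
m_obj = -d_i/d_o = -22.133/0.83 = -26.667.
Eyepiece angular magnification (image at near point): M_eye = 1 + D/f_e = 1 + 25/1.5 = 17.667.
Overall M = m_obj x M_eye = (-26.667)(17.667) = -471.11.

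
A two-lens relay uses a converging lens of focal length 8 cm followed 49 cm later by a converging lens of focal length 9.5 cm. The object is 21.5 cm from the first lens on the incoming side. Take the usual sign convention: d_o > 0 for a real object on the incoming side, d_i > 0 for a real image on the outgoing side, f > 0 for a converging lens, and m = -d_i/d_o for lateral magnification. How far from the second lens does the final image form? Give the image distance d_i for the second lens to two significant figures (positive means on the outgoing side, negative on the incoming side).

13 cm

Applying the thin-lens equation to the first lens, 1/8 = 1/21.5 + 1/d_i1, which gives d_i1 = 12.741 cm.
That image sits 36.259 cm in front of the second lens, so d_o2 = 36.259 cm.
Applying the thin-lens equation again with f_2 = 9.5 cm and d_o2 = 36.259 cm gives d_i2 = 12.873 cm.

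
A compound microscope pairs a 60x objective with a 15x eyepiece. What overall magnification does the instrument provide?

The overall magnification of a compound microscope is the product of the objective and eyepiece magnifications:
M = M_obj x M_eye = 60 x 15 = 900.

900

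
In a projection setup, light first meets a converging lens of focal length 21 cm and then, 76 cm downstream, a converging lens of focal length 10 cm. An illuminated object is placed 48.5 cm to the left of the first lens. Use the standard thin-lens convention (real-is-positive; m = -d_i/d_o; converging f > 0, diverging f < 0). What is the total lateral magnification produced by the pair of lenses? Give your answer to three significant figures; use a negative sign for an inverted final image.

0.264

Lens 1: 1/d_i1 = 1/f_1 - 1/d_o1 = 1/21 - 1/48.5 = 0.02700 cm^-1, so d_i1 = 37.036 cm.
m_1 = -(37.036)/48.5 = -0.7636.
Object distance for lens 2: d_o2 = 76 - 37.036 = 38.964 cm.
Lens 2: 1/d_i2 = 1/f_2 - 1/d_o2 = 1/10 - 1/(38.964) = 0.07434 cm^-1, so d_i2 = 13.453 cm.
m_2 = -(13.453)/(38.964) = -0.3453.
Total m = m_1 x m_2 = (-0.7636)(-0.3453) = 0.2637.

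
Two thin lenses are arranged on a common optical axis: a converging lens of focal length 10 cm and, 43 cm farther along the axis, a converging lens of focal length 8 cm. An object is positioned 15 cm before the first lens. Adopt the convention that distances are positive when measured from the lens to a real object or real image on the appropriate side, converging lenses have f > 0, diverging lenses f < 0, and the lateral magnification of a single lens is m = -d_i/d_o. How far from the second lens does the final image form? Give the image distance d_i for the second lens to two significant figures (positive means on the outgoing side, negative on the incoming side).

First lens: d_i1 = 1/(1/10 - 1/15) = 30.000 cm.
Object distance for lens 2: d_o2 = 43 - 30.000 = 13.000 cm.
Second lens: d_i2 = 1/(1/8 - 1/(13.000)) = 20.800 cm.

21 cm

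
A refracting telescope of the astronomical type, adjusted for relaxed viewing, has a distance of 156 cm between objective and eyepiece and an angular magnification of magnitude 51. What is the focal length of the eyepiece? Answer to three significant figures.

3.00 cm

In normal adjustment the tube length equals f_obj + f_eye and |M| = f_obj/f_eye.
So f_obj = 51 f_eye and 51 f_eye + f_eye = 156 cm, giving f_eye = 156/52 = 3.000 cm and f_obj = 153.000 cm.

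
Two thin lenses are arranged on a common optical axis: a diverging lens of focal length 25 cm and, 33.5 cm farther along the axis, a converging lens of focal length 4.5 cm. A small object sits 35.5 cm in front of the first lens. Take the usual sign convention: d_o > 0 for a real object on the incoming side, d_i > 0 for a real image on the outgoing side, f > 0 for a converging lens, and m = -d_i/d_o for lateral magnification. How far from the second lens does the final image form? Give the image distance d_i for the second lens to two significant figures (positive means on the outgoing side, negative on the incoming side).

5.0 cm

Applying the thin-lens equation to the first lens, 1/(-25) = 1/35.5 + 1/d_i1, which gives d_i1 = -14.669 cm.
The intermediate image is virtual, 14.669 cm to the left of lens 1, so d_o2 = L - d_i1 = 33.5 - (-14.669) = 48.169 cm.
Applying the thin-lens equation again with f_2 = 4.5 cm and d_o2 = 48.169 cm gives d_i2 = 4.964 cm.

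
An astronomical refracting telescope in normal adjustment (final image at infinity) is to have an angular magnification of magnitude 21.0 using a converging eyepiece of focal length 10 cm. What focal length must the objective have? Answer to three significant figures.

|M| = f_obj/|f_eye|, so f_obj = |M| x |f_eye| = 21.0 x 10 = 210.000 cm.

210 cm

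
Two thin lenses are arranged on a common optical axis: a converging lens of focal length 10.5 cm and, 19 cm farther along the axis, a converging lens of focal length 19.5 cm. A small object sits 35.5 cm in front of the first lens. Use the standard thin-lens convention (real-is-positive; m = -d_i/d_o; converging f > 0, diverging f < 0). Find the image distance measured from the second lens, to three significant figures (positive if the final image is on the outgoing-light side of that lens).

First lens: d_i1 = 1/(1/10.5 - 1/35.5) = 14.910 cm.
Object distance for lens 2: d_o2 = 19 - 14.910 = 4.090 cm.
Second lens: d_i2 = 1/(1/19.5 - 1/(4.090)) = -5.176 cm.

-5.18 cm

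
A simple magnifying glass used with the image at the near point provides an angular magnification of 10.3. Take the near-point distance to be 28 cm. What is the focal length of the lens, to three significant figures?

3.01 cm

For the image at the near point, M = 1 + D/f.
f = D/(M - 1) = 28/(10.3 - 1) = 3.011 cm.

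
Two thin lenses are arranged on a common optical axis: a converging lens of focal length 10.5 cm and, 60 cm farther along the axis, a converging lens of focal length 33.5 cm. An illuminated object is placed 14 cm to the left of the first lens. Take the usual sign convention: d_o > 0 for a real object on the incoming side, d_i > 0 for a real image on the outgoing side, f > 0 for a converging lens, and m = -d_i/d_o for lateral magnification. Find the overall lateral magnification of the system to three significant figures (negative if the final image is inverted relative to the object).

First lens: d_i1 = 1/(1/10.5 - 1/14) = 42.000 cm.
m_1 = -(42.000)/14 = -3.0000.
The intermediate image is 42.000 cm to the right of lens 1, so d_o2 = L - d_i1 = 60 - 42.000 = 18.000 cm.
Second lens: d_i2 = 1/(1/33.5 - 1/(18.000)) = -38.903 cm.
m_2 = -(-38.903)/(18.000) = 2.1613.
Overall magnification: m = m_1 m_2 = -6.4839.

-6.48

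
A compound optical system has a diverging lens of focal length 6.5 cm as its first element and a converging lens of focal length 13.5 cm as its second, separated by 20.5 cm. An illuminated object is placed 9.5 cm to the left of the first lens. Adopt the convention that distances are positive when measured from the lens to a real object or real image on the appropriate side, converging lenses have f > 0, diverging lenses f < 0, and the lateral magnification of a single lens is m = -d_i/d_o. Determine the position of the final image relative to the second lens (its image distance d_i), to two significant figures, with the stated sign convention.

30 cm

Lens 1: 1/d_i1 = 1/f_1 - 1/d_o1 = 1/(-6.5) - 1/9.5 = -0.25911 cm^-1, so d_i1 = -3.859 cm.
With d_i1 < 0 the first image is virtual and lies on the object side; the object distance for lens 2 is d_o2 = 20.5 - (-3.859) = 24.359 cm.
Lens 2: 1/d_i2 = 1/f_2 - 1/d_o2 = 1/13.5 - 1/(24.359) = 0.03302 cm^-1, so d_i2 = 30.283 cm.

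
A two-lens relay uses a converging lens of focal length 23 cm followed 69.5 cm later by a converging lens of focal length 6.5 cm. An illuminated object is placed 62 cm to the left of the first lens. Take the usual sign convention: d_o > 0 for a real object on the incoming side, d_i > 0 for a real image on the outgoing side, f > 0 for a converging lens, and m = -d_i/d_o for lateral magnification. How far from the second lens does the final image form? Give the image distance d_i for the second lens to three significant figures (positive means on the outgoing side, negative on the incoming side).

Applying the thin-lens equation to the first lens, 1/23 = 1/62 + 1/d_i1, which gives d_i1 = 36.564 cm.
That image sits 32.936 cm in front of the second lens, so d_o2 = 32.936 cm.
Applying the thin-lens equation again with f_2 = 6.5 cm and d_o2 = 32.936 cm gives d_i2 = 8.098 cm.

8.10 cm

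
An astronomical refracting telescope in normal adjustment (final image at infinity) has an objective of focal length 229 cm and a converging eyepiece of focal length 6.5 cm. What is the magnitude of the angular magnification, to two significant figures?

35

|M| = f_obj/|f_eye| = 229/6.5 = 35.231.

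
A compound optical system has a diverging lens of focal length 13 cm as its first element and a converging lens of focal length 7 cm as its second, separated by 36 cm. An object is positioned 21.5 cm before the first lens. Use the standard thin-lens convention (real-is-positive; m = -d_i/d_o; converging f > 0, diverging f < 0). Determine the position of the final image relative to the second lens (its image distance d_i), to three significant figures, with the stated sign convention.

Lens 1: 1/d_i1 = 1/f_1 - 1/d_o1 = 1/(-13) - 1/21.5 = -0.12343 cm^-1, so d_i1 = -8.101 cm.
The intermediate image is virtual, 8.101 cm to the left of lens 1, so d_o2 = L - d_i1 = 36 - (-8.101) = 44.101 cm.
Lens 2: 1/d_i2 = 1/f_2 - 1/d_o2 = 1/7 - 1/(44.101) = 0.12018 cm^-1, so d_i2 = 8.321 cm.

8.32 cm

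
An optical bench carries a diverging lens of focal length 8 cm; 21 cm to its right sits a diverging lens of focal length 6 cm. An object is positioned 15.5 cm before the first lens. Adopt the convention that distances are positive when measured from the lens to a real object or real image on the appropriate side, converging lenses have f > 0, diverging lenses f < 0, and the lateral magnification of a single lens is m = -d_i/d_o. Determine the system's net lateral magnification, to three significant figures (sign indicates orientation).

0.0633

First lens: d_i1 = 1/(1/(-8) - 1/15.5) = -5.277 cm.
m_1 = -(-5.277)/15.5 = 0.3404.
With d_i1 < 0 the first image is virtual and lies on the object side; the object distance for lens 2 is d_o2 = 21 - (-5.277) = 26.277 cm.
Second lens: d_i2 = 1/(1/(-6) - 1/(26.277)) = -4.885 cm.
m_2 = -(-4.885)/(26.277) = 0.1859.
Overall magnification: m = m_1 m_2 = 0.0633.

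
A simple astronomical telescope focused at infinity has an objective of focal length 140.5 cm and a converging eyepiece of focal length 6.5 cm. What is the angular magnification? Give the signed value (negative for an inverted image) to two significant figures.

-22

M = -f_obj/f_eye = -140.5/(6.5) = -21.615.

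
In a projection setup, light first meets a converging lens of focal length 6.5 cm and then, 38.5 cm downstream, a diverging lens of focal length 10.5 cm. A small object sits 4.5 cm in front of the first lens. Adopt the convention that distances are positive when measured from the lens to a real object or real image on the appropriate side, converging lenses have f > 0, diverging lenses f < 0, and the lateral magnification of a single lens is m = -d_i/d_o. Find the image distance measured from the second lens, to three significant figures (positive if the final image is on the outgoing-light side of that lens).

Lens 1: 1/d_i1 = 1/f_1 - 1/d_o1 = 1/6.5 - 1/4.5 = -0.06838 cm^-1, so d_i1 = -14.625 cm.
The intermediate image is virtual, 14.625 cm to the left of lens 1, so d_o2 = L - d_i1 = 38.5 - (-14.625) = 53.125 cm.
Lens 2: 1/d_i2 = 1/f_2 - 1/d_o2 = 1/(-10.5) - 1/(53.125) = -0.11406 cm^-1, so d_i2 = -8.767 cm.

-8.77 cm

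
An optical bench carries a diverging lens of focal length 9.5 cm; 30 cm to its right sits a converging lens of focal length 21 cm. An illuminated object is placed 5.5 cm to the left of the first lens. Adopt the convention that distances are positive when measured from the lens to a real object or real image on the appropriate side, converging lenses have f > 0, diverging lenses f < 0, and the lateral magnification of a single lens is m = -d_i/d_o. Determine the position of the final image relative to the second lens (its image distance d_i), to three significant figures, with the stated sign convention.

56.3 cm

First lens: d_i1 = 1/(1/(-9.5) - 1/5.5) = -3.483 cm.
With d_i1 < 0 the first image is virtual and lies on the object side; the object distance for lens 2 is d_o2 = 30 - (-3.483) = 33.483 cm.
Second lens: d_i2 = 1/(1/21 - 1/(33.483)) = 56.327 cm.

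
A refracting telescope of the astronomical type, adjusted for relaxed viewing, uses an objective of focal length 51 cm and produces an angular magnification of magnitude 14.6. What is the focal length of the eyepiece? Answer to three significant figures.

3.49 cm

|M| = f_obj/f_eye, so f_eye = f_obj/|M| = 51/14.6 = 3.493 cm.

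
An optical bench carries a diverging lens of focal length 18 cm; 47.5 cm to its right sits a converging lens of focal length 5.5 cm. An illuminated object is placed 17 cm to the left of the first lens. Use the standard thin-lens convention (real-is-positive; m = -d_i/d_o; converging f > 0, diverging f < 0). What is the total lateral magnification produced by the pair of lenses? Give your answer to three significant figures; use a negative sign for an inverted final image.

-0.0557

First lens: d_i1 = 1/(1/(-18) - 1/17) = -8.743 cm.
m_1 = -(-8.743)/17 = 0.5143.
With d_i1 < 0 the first image is virtual and lies on the object side; the object distance for lens 2 is d_o2 = 47.5 - (-8.743) = 56.243 cm.
Second lens: d_i2 = 1/(1/5.5 - 1/(56.243)) = 6.096 cm.
m_2 = -(6.096)/(56.243) = -0.1084.
Total m = m_1 x m_2 = (0.5143)(-0.1084) = -0.0557.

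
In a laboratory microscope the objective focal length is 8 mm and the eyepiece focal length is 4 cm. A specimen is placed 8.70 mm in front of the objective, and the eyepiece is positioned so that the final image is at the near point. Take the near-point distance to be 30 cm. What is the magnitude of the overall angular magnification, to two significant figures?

Convert to cm: f_obj = 8 mm = 0.8 cm; d_o = 8.70 mm = 0.87 cm.
Objective: 1/d_i = 1/f_obj - 1/d_o = 1/0.8 - 1/0.87 = 0.10057 cm^-1, so d_i = 9.943 cm.
m_obj = -d_i/d_o = -9.943/0.87 = -11.429.
Eyepiece angular magnification (image at near point): M_eye = 1 + D/f_e = 1 + 30/4 = 8.500.
Overall M = m_obj x M_eye = (-11.429)(8.500) = -97.14.
|M| = 97.14.

97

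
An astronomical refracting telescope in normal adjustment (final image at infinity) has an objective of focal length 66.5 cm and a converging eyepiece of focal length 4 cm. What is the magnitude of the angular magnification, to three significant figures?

|M| = f_obj/|f_eye| = 66.5/4 = 16.625.

16.6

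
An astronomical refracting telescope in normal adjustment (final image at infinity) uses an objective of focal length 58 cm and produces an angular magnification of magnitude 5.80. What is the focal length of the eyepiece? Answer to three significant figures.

10.0 cm

|M| = f_obj/f_eye, so f_eye = f_obj/|M| = 58/5.8 = 10.000 cm.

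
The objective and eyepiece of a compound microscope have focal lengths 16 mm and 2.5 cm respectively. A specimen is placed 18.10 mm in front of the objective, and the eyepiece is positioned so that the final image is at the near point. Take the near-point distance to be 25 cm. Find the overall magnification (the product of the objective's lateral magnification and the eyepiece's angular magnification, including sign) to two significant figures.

Convert to cm: f_obj = 16 mm = 1.6 cm; d_o = 18.10 mm = 1.81 cm.
Objective: 1/d_i = 1/f_obj - 1/d_o = 1/1.6 - 1/1.81 = 0.07251 cm^-1, so d_i = 13.790 cm.
m_obj = -d_i/d_o = -13.790/1.81 = -7.619.
Eyepiece angular magnification (image at near point): M_eye = 1 + D/f_e = 1 + 25/2.5 = 11.000.
Overall M = m_obj x M_eye = (-7.619)(11.000) = -83.81.

-84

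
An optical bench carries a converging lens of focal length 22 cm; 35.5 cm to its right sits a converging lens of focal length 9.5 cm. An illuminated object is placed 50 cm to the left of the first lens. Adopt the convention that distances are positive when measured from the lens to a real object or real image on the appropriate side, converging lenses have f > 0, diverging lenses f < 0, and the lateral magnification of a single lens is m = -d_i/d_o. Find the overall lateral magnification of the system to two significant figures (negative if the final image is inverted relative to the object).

-0.56

Lens 1: 1/d_i1 = 1/f_1 - 1/d_o1 = 1/22 - 1/50 = 0.02545 cm^-1, so d_i1 = 39.286 cm.
m_1 = -(39.286)/50 = -0.7857.
Since 39.286 cm > 35.5 cm, the first image lies past the second lens and serves as a virtual object: d_o2 = L - d_i1 = -3.786 cm.
Lens 2: 1/d_i2 = 1/f_2 - 1/d_o2 = 1/9.5 - 1/(-3.786) = 0.36941 cm^-1, so d_i2 = 2.707 cm.
m_2 = -(2.707)/(-3.786) = 0.7151.
Total m = m_1 x m_2 = (-0.7857)(0.7151) = -0.5618.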